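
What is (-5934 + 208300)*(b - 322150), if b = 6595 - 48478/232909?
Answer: -14873020297704118/232909 ≈ -6.3858e+10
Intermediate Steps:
b = 1535986377/232909 (b = 6595 - 48478/232909 = 1535986377/232909 ≈ 6594.8)
(-5934 + 208300)*(b - 322150) = (-5934 + 208300)*(1535986377/232909 - 322150) = 202366*(-73495647973/232909) = -14873020297704118/232909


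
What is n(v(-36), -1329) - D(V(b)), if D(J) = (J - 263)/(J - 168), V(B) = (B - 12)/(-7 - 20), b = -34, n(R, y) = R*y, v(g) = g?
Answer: 42962501/898 ≈ 47842.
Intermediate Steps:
V(B) = 4/9 - B/27 (V(B) = (-12 + B)/(-27) = (-12 + B)*(-1/27) = 4/9 - B/27)
D(J) = (-263 + J)/(-168 + J)
n(v(-36), -1329) - D(V(b)) = -36*(-1329) - (-263 + (4/9 - 1/27*(-34)))/(-168 + (4/9 - 1/27*(-34))) = 47844 - (-263 + (4/9 + 34/27))/(-168 + (4/9 + 34/27)) = 47844 - (-263 + 46/27)/(-168 + 46/27) = 47844 - (-7055)/((-4490/27)*27) = 47844 - (-27)*(-7055)/(4490*27) = 47844 - 1*1411/898 = 47844 - 1411/898 = 42962501/898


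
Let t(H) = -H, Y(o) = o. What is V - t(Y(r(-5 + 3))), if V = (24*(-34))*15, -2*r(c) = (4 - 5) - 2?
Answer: -24477/2 ≈ -12239.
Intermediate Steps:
r(c) = 3/2 (r(c) = -((4 - 5) - 2)/2 = -(-1 - 2)/2 = -½*(-3) = 3/2)
V = -12240 (V = -816*15 = -12240)
V - t(Y(r(-5 + 3))) = -12240 - (-1)*3/2 = -12240 - 1*(-3/2) = -12240 + 3/2 = -24477/2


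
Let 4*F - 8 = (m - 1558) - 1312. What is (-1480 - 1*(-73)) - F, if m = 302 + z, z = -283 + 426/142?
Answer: -697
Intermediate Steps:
z = -280 (z = -283 + 426*(1/142) = -283 + 3 = -280)
m = 22 (m = 302 - 280 = 22)
F = -710 (F = 2 + ((22 - 1558) - 1312)/4 = 2 + (-1536 - 1312)/4 = 2 + (¼)*(-2848) = 2 - 712 = -710)
(-1480 - 1*(-73)) - F = (-1480 - 1*(-73)) - 1*(-710) = (-1480 + 73) + 710 = -1407 + 710 = -697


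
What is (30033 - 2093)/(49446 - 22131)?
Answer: 5588/5463 ≈ 1.0229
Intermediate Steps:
(30033 - 2093)/(49446 - 22131) = 27940/27315 = 27940*(1/27315) = 5588/5463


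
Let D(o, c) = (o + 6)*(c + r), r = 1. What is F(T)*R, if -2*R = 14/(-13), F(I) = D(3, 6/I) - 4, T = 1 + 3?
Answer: 259/26 ≈ 9.9615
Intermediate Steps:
D(o, c) = (1 + c)*(6 + o) (D(o, c) = (o + 6)*(c + 1) = (6 + o)*(1 + c) = (1 + c)*(6 + o))
T = 4
F(I) = 5 + 54/I (F(I) = (6 + 3 + 6*(6/I) + (6/I)*3) - 4 = (6 + 3 + 36/I + 18/I) - 4 = (9 + 54/I) - 4 = 5 + 54/I)
R = 7/13 (R = -7/(-13) = -7*(-1)/13 = -½*(-14/13) = 7/13 ≈ 0.53846)
F(T)*R = (5 + 54/4)*(7/13) = (5 + 54*(¼))*(7/13) = (5 + 27/2)*(7/13) = (37/2)*(7/13) = 259/26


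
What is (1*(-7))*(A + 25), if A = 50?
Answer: -525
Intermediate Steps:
(1*(-7))*(A + 25) = (1*(-7))*(50 + 25) = -7*75 = -525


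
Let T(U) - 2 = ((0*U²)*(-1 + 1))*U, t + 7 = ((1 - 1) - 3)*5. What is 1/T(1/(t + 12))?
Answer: ½ ≈ 0.50000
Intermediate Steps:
t = -22 (t = -7 + ((1 - 1) - 3)*5 = -7 + (0 - 3)*5 = -7 - 3*5 = -7 - 15 = -22)
T(U) = 2 (T(U) = 2 + ((0*U²)*(-1 + 1))*U = 2 + (0*0)*U = 2 + 0*U = 2 + 0 = 2)
1/T(1/(t + 12)) = 1/2 = ½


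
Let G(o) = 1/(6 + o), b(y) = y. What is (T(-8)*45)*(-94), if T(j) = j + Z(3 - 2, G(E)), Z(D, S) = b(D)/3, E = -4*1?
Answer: 32430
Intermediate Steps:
E = -4
Z(D, S) = D/3
T(j) = ⅓ + j (T(j) = j + (3 - 2)/3 = j + (⅓)*1 = j + ⅓ = ⅓ + j)
(T(-8)*45)*(-94) = ((⅓ - 8)*45)*(-94) = -23/3*45*(-94) = -345*(-94) = 32430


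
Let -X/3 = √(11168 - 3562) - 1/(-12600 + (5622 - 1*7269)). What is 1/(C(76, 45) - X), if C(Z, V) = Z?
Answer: -1714032825/1413576274829 + 67659003*√7606/1413576274829 ≈ 0.0029618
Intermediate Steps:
X = -1/4749 - 3*√7606 (X = -3*(√(11168 - 3562) - 1/(-12600 + (5622 - 1*7269))) = -3*(√7606 - 1/(-12600 + (5622 - 7269))) = -3*(√7606 - 1/(-12600 - 1647)) = -3*(√7606 - 1/(-14247)) = -3*(√7606 - 1*(-1/14247)) = -3*(√7606 + 1/14247) = -3*(1/14247 + √7606) = -1/4749 - 3*√7606 ≈ -261.64)
1/(C(76, 45) - X) = 1/(76 - (-1/4749 - 3*√7606)) = 1/(76 + (1/4749 + 3*√7606)) = 1/(360925/4749 + 3*√7606)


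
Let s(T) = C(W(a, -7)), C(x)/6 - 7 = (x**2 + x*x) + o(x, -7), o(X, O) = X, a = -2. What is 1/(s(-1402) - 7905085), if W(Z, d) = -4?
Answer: -1/7904875 ≈ -1.2650e-7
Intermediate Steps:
C(x) = 42 + 6*x + 12*x**2 (C(x) = 42 + 6*((x**2 + x*x) + x) = 42 + 6*((x**2 + x**2) + x) = 42 + 6*(2*x**2 + x) = 42 + 6*(x + 2*x**2) = 42 + (6*x + 12*x**2) = 42 + 6*x + 12*x**2)
s(T) = 210 (s(T) = 42 + 6*(-4) + 12*(-4)**2 = 42 - 24 + 12*16 = 42 - 24 + 192 = 210)
1/(s(-1402) - 7905085) = 1/(210 - 7905085) = 1/(-7904875) = -1/7904875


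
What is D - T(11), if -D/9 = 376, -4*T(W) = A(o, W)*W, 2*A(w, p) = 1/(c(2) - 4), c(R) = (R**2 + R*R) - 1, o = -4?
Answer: -81205/24 ≈ -3383.5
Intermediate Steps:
c(R) = -1 + 2*R**2 (c(R) = (R**2 + R**2) - 1 = 2*R**2 - 1 = -1 + 2*R**2)
A(w, p) = 1/6 (A(w, p) = 1/(2*((-1 + 2*2**2) - 4)) = 1/(2*((-1 + 2*4) - 4)) = 1/(2*((-1 + 8) - 4)) = 1/(2*(7 - 4)) = (1/2)/3 = (1/2)*(1/3) = 1/6)
T(W) = -W/24
D = -3384 (D = -9*376 = -3384)
D - T(11) = -3384 - (-1)*11/24 = -3384 - 1*(-11/24) = -3384 + 11/24 = -81205/24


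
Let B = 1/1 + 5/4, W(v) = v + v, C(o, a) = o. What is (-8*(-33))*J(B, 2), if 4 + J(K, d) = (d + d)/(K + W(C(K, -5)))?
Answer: -8096/9 ≈ -899.56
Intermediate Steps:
W(v) = 2*v
B = 9/4 (B = 1*1 + 5*(1/4) = 1 + 5/4 = 9/4 ≈ 2.2500)
J(K, d) = -4 + 2*d/(3*K) (J(K, d) = -4 + (d + d)/(K + 2*K) = -4 + (2*d)/((3*K)) = -4 + (2*d)*(1/(3*K)) = -4 + 2*d/(3*K))
(-8*(-33))*J(B, 2) = (-8*(-33))*(-4 + (2/3)*2/(9/4)) = 264*(-4 + (2/3)*2*(4/9)) = 264*(-4 + 16/27) = 264*(-92/27) = -8096/9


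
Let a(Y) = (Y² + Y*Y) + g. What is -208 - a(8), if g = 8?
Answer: -344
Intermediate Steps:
a(Y) = 8 + 2*Y² (a(Y) = (Y² + Y*Y) + 8 = (Y² + Y²) + 8 = 2*Y² + 8 = 8 + 2*Y²)
-208 - a(8) = -208 - (8 + 2*8²) = -208 - (8 + 2*64) = -208 - (8 + 128) = -208 - 1*136 = -208 - 136 = -344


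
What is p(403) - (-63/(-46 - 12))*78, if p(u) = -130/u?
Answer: -76457/899 ≈ -85.047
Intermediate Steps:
p(403) - (-63/(-46 - 12))*78 = -130/403 - (-63/(-46 - 12))*78 = -130*1/403 - (-63/(-58))*78 = -10/31 - (-63*(-1/58))*78 = -10/31 - 63*78/58 = -10/31 - 1*2457/29 = -10/31 - 2457/29 = -76457/899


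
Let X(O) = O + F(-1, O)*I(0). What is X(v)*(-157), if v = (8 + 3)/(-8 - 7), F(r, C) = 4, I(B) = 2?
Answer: -17113/15 ≈ -1140.9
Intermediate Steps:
v = -11/15 (v = 11/(-15) = 11*(-1/15) = -11/15 ≈ -0.73333)
X(O) = 8 + O (X(O) = O + 4*2 = O + 8 = 8 + O)
X(v)*(-157) = (8 - 11/15)*(-157) = (109/15)*(-157) = -17113/15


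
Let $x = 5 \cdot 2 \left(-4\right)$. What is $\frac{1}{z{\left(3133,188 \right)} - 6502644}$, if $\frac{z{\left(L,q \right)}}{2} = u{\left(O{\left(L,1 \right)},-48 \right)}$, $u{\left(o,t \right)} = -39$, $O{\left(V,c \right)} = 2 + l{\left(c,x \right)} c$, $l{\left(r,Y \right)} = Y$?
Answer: $- \frac{1}{6502722} \approx -1.5378 \cdot 10^{-7}$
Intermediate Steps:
$x = -40$ ($x = 10 \left(-4\right) = -40$)
$O{\left(V,c \right)} = 2 - 40 c$
$z{\left(L,q \right)} = -78$ ($z{\left(L,q \right)} = 2 \left(-39\right) = -78$)
$\frac{1}{z{\left(3133,188 \right)} - 6502644} = \frac{1}{-78 - 6502644} = \frac{1}{-6502722} = - \frac{1}{6502722}$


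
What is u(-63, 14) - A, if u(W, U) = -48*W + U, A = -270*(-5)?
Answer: 1688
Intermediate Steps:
A = 1350
u(W, U) = U - 48*W
u(-63, 14) - A = (14 - 48*(-63)) - 1*1350 = (14 + 3024) - 1350 = 3038 - 1350 = 1688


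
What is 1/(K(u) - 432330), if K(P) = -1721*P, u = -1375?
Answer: 1/1934045 ≈ 5.1705e-7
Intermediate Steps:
1/(K(u) - 432330) = 1/(-1721*(-1375) - 432330) = 1/(2366375 - 432330) = 1/1934045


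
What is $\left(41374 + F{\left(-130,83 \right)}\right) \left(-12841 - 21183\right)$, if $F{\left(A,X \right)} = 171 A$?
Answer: $-651355456$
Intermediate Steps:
$\left(41374 + F{\left(-130,83 \right)}\right) \left(-12841 - 21183\right) = \left(41374 + 171 \left(-130\right)\right) \left(-12841 - 21183\right) = \left(41374 - 22230\right) \left(-34024\right) = 19144 \left(-34024\right) = -651355456$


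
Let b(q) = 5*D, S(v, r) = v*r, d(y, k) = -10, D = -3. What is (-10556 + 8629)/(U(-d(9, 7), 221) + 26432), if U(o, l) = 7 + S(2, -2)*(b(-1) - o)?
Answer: -1927/26539 ≈ -0.072610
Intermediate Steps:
S(v, r) = r*v
b(q) = -15 (b(q) = 5*(-3) = -15)
U(o, l) = 67 + 4*o (U(o, l) = 7 + (-2*2)*(-15 - o) = 7 - 4*(-15 - o) = 7 + (60 + 4*o) = 67 + 4*o)
(-10556 + 8629)/(U(-d(9, 7), 221) + 26432) = (-10556 + 8629)/((67 + 4*(-1*(-10))) + 26432) = -1927/((67 + 4*10) + 26432) = -1927/((67 + 40) + 26432) = -1927/(107 + 26432) = -1927/26539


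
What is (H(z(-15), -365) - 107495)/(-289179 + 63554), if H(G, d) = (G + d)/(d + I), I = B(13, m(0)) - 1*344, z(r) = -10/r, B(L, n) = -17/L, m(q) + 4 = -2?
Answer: 2977812281/6250263750 ≈ 0.47643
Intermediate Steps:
m(q) = -6 (m(q) = -4 - 2 = -6)
I = -4489/13 (I = -17/13 - 1*344 = -17*1/13 - 344 = -17/13 - 344 = -4489/13 ≈ -345.31)
H(G, d) = (G + d)/(-4489/13 + d) (H(G, d) = (G + d)/(d - 4489/13) = (G + d)/(-4489/13 + d))
(H(z(-15), -365) - 107495)/(-289179 + 63554) = (13*(-10/(-15) - 365)/(-4489 + 13*(-365)) - 107495)/(-289179 + 63554) = (13*(-10*(-1/15) - 365)/(-4489 - 4745) - 107495)/(-225625) = (13*(⅔ - 365)/(-9234) - 107495)*(-1/225625) = (13*(-1/9234)*(-1093/3) - 107495)*(-1/225625) = (14209/27702 - 107495)*(-1/225625) = -2977812281/27702*(-1/225625) = 2977812281/6250263750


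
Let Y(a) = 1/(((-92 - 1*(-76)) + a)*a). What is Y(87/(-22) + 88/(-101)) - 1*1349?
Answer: -669378069641/496206825 ≈ -1349.0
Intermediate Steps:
Y(a) = 1/(a*(-16 + a)) (Y(a) = 1/(((-92 + 76) + a)*a) = 1/((-16 + a)*a) = 1/(a*(-16 + a)))
Y(87/(-22) + 88/(-101)) - 1*1349 = 1/((87/(-22) + 88/(-101))*(-16 + (87/(-22) + 88/(-101)))) - 1*1349 = 1/((87*(-1/22) + 88*(-1/101))*(-16 + (87*(-1/22) + 88*(-1/101)))) - 1349 = 1/((-87/22 - 88/101)*(-16 + (-87/22 - 88/101))) - 1349 = 1/((-10723/2222)*(-16 - 10723/2222)) - 1349 = -2222/(10723*(-46275/2222)) - 1349 = -2222/10723*(-2222/46275) - 1349 = 4937284/496206825 - 1349 = -669378069641/496206825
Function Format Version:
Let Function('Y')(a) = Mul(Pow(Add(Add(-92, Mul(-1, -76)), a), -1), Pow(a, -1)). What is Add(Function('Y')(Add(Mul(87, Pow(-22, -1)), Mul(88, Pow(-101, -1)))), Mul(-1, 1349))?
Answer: Rational(-669378069641, 496206825) ≈ -1349.0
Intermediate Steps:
Function('Y')(a) = Mul(Pow(a, -1), Pow(Add(-16, a), -1)) (Function('Y')(a) = Mul(Pow(Add(Add(-92, 76), a), -1), Pow(a, -1)) = Mul(Pow(Add(-16, a), -1), Pow(a, -1)) = Mul(Pow(a, -1), Pow(Add(-16, a), -1)))
Add(Function('Y')(Add(Mul(87, Pow(-22, -1)), Mul(88, Pow(-101, -1)))), Mul(-1, 1349)) = Add(Mul(Pow(Add(Mul(87, Pow(-22, -1)), Mul(88, Pow(-101, -1))), -1), Pow(Add(-16, Add(Mul(87, Pow(-22, -1)), Mul(88, Pow(-101, -1)))), -1)), Mul(-1, 1349)) = Add(Mul(Pow(Add(Mul(87, Rational(-1, 22)), Mul(88, Rational(-1, 101))), -1), Pow(Add(-16, Add(Mul(87, Rational(-1, 22)), Mul(88, Rational(-1, 101)))), -1)), -1349) = Add(Mul(Pow(Add(Rational(-87, 22), Rational(-88, 101)), -1), Pow(Add(-16, Add(Rational(-87, 22), Rational(-88, 101))), -1)), -1349) = Add(Mul(Pow(Rational(-10723, 2222), -1), Pow(Add(-16, Rational(-10723, 2222)), -1)), -1349) = Add(Mul(Rational(-2222, 10723), Pow(Rational(-46275, 2222), -1)), -1349) = Add(Mul(Rational(-2222, 10723), Rational(-2222, 46275)), -1349) = Add(Rational(4937284, 496206825), -1349) = Rational(-669378069641, 496206825)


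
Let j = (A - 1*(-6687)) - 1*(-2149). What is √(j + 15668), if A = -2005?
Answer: √22499 ≈ 150.00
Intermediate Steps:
j = 6831 (j = (-2005 - 1*(-6687)) - 1*(-2149) = (-2005 + 6687) + 2149 = 4682 + 2149 = 6831)
√(j + 15668) = √(6831 + 15668) = √22499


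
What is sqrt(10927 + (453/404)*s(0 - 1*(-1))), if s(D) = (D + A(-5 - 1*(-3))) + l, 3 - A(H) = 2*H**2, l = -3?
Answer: sqrt(445545037)/202 ≈ 104.49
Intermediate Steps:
A(H) = 3 - 2*H**2
s(D) = -8 + D (s(D) = (D + (3 - 2*(-5 - 1*(-3))**2)) - 3 = (D + (3 - 2*(-5 + 3)**2)) - 3 = (D + (3 - 2*(-2)**2)) - 3 = (D + (3 - 2*4)) - 3 = (D + (3 - 8)) - 3 = (D - 5) - 3 = (-5 + D) - 3 = -8 + D)
sqrt(10927 + (453/404)*s(0 - 1*(-1))) = sqrt(10927 + (453/404)*(-8 + (0 - 1*(-1)))) = sqrt(10927 + (453*(1/404))*(-8 + (0 + 1))) = sqrt(10927 + 453*(-8 + 1)/404) = sqrt(10927 + (453/404)*(-7)) = sqrt(10927 - 3171/404) = sqrt(4411337/404) = sqrt(445545037)/202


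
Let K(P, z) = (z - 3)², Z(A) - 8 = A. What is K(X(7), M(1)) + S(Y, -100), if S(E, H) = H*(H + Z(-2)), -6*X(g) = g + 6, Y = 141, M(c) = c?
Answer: 9404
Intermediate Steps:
Z(A) = 8 + A
X(g) = -1 - g/6 (X(g) = -(g + 6)/6 = -(6 + g)/6 = -1 - g/6)
K(P, z) = (-3 + z)²
S(E, H) = H*(6 + H) (S(E, H) = H*(H + (8 - 2)) = H*(H + 6) = H*(6 + H))
K(X(7), M(1)) + S(Y, -100) = (-3 + 1)² - 100*(6 - 100) = (-2)² - 100*(-94) = 4 + 9400 = 9404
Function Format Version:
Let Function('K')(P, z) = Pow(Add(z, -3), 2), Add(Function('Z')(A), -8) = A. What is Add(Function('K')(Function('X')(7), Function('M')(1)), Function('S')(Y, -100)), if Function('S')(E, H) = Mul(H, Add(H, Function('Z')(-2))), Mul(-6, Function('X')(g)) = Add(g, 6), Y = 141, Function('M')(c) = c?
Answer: 9404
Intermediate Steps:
Function('Z')(A) = Add(8, A)
Function('X')(g) = Add(-1, Mul(Rational(-1, 6), g)) (Function('X')(g) = Mul(Rational(-1, 6), Add(g, 6)) = Mul(Rational(-1, 6), Add(6, g)) = Add(-1, Mul(Rational(-1, 6), g)))
Function('K')(P, z) = Pow(Add(-3, z), 2)
Function('S')(E, H) = Mul(H, Add(6, H)) (Function('S')(E, H) = Mul(H, Add(H, Add(8, -2))) = Mul(H, Add(H, 6)) = Mul(H, Add(6, H)))
Add(Function('K')(Function('X')(7), Function('M')(1)), Function('S')(Y, -100)) = Add(Pow(Add(-3, 1), 2), Mul(-100, Add(6, -100))) = Add(Pow(-2, 2), Mul(-100, -94)) = Add(4, 9400) = 9404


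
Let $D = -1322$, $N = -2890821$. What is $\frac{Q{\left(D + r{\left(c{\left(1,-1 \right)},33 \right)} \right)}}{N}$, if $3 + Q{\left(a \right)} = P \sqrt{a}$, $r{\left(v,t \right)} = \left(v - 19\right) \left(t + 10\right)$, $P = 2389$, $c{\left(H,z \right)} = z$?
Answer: $\frac{1}{963607} - \frac{2389 i \sqrt{2182}}{2890821} \approx 1.0378 \cdot 10^{-6} - 0.038603 i$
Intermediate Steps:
$r{\left(v,t \right)} = \left(-19 + v\right) \left(10 + t\right)$
$Q{\left(a \right)} = -3 + 2389 \sqrt{a}$
$\frac{Q{\left(D + r{\left(c{\left(1,-1 \right)},33 \right)} \right)}}{N} = \frac{-3 + 2389 \sqrt{-1322 + \left(-190 - 627 + 10 \left(-1\right) + 33 \left(-1\right)\right)}}{-2890821} = \left(-3 + 2389 \sqrt{-1322 - 860}\right) \left(- \frac{1}{2890821}\right) = \left(-3 + 2389 \sqrt{-2182}\right) \left(- \frac{1}{2890821}\right) = \left(-3 + 2389 i \sqrt{2182}\right) \left(- \frac{1}{2890821}\right) = \frac{1}{963607} - \frac{2389 i \sqrt{2182}}{2890821}$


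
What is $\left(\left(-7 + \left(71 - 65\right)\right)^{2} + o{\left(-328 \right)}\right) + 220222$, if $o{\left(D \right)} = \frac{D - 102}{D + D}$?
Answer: $\frac{72233359}{328} \approx 2.2022 \cdot 10^{5}$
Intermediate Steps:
$o{\left(D \right)} = \frac{-102 + D}{2 D}$
$\left(\left(-7 + \left(71 - 65\right)\right)^{2} + o{\left(-328 \right)}\right) + 220222 = \left(\left(-7 + \left(71 - 65\right)\right)^{2} + \frac{-102 - 328}{2 \left(-328\right)}\right) + 220222 = \left(\left(-7 + 6\right)^{2} + \frac{1}{2} \left(- \frac{1}{328}\right) \left(-430\right)\right) + 220222 = \left(\left(-1\right)^{2} + \frac{215}{328}\right) + 220222 = \left(1 + \frac{215}{328}\right) + 220222 = \frac{543}{328} + 220222 = \frac{72233359}{328}$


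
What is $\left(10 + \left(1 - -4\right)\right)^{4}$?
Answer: $50625$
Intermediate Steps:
$\left(10 + \left(1 - -4\right)\right)^{4} = \left(10 + \left(1 + 4\right)\right)^{4} = \left(10 + 5\right)^{4} = 15^{4} = 50625$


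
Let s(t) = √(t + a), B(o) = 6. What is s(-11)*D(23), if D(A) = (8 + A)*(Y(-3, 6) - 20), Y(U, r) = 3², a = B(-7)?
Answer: -341*I*√5 ≈ -762.5*I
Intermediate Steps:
a = 6
s(t) = √(6 + t) (s(t) = √(t + 6) = √(6 + t))
Y(U, r) = 9
D(A) = -88 - 11*A (D(A) = (8 + A)*(9 - 20) = (8 + A)*(-11) = -88 - 11*A)
s(-11)*D(23) = √(6 - 11)*(-88 - 11*23) = √(-5)*(-88 - 253) = (I*√5)*(-341) = -341*I*√5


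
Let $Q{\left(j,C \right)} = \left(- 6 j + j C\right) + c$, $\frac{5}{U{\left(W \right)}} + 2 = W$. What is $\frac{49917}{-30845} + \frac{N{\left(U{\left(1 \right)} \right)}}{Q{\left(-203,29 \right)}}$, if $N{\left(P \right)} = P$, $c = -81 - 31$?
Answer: $- \frac{238498952}{147469945} \approx -1.6173$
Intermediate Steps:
$U{\left(W \right)} = \frac{5}{-2 + W}$
$c = -112$
$Q{\left(j,C \right)} = -112 - 6 j + C j$ ($Q{\left(j,C \right)} = \left(- 6 j + j C\right) - 112 = \left(- 6 j + C j\right) - 112 = -112 - 6 j + C j$)
$\frac{49917}{-30845} + \frac{N{\left(U{\left(1 \right)} \right)}}{Q{\left(-203,29 \right)}} = \frac{49917}{-30845} + \frac{5 \frac{1}{-2 + 1}}{-112 - -1218 + 29 \left(-203\right)} = 49917 \left(- \frac{1}{30845}\right) + \frac{5 \frac{1}{-1}}{-112 + 1218 - 5887} = - \frac{49917}{30845} + \frac{5 \left(-1\right)}{-4781} = - \frac{49917}{30845} - - \frac{5}{4781} = - \frac{49917}{30845} + \frac{5}{4781} = - \frac{238498952}{147469945}$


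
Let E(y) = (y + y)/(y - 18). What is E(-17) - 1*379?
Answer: -13231/35 ≈ -378.03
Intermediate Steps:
E(y) = 2*y/(-18 + y) (E(y) = (2*y)/(-18 + y) = 2*y/(-18 + y))
E(-17) - 1*379 = 2*(-17)/(-18 - 17) - 1*379 = 2*(-17)/(-35) - 379 = 2*(-17)*(-1/35) - 379 = 34/35 - 379 = -13231/35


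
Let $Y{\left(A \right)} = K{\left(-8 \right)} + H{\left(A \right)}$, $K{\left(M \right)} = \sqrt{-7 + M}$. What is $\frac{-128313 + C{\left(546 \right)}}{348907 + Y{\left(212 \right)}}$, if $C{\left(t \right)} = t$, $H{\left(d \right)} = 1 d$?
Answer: $- \frac{14868629091}{40628025392} + \frac{42589 i \sqrt{15}}{40628025392} \approx -0.36597 + 4.0599 \cdot 10^{-6} i$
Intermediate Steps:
$H{\left(d \right)} = d$
$Y{\left(A \right)} = A + i \sqrt{15}$ ($Y{\left(A \right)} = \sqrt{-7 - 8} + A = \sqrt{-15} + A = i \sqrt{15} + A = A + i \sqrt{15}$)
$\frac{-128313 + C{\left(546 \right)}}{348907 + Y{\left(212 \right)}} = \frac{-128313 + 546}{348907 + \left(212 + i \sqrt{15}\right)} = - \frac{127767}{349119 + i \sqrt{15}}$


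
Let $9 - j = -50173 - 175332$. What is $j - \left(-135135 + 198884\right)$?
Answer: $161765$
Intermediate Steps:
$j = 225514$ ($j = 9 - \left(-50173 - 175332\right) = 9 - -225505 = 9 + 225505 = 225514$)
$j - \left(-135135 + 198884\right) = 225514 - \left(-135135 + 198884\right) = 225514 - 63749 = 161765$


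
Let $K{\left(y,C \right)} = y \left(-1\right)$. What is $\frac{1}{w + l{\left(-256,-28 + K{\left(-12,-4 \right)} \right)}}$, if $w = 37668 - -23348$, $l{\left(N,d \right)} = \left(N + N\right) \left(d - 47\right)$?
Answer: $\frac{1}{93272} \approx 1.0721 \cdot 10^{-5}$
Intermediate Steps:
$K{\left(y,C \right)} = - y$
$l{\left(N,d \right)} = 2 N \left(-47 + d\right)$
$w = 61016$ ($w = 37668 + 23348 = 61016$)
$\frac{1}{w + l{\left(-256,-28 + K{\left(-12,-4 \right)} \right)}} = \frac{1}{61016 + 2 \left(-256\right) \left(-47 - 16\right)} = \frac{1}{61016 + 2 \left(-256\right) \left(-63\right)} = \frac{1}{61016 + 32256} = \frac{1}{93272}$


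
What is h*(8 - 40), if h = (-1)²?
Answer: -32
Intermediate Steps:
h = 1
h*(8 - 40) = 1*(8 - 40) = 1*(-32) = -32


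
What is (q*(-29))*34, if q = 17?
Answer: -16762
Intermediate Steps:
(q*(-29))*34 = (17*(-29))*34 = -493*34 = -16762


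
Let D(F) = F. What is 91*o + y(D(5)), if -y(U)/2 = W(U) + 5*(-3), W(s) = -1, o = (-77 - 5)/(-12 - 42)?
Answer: 4595/27 ≈ 170.19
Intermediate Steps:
o = 41/27 (o = -82/(-54) = -82*(-1/54) = 41/27 ≈ 1.5185)
y(U) = 32 (y(U) = -2*(-1 + 5*(-3)) = -2*(-1 - 15) = -2*(-16) = 32)
91*o + y(D(5)) = 91*(41/27) + 32 = 3731/27 + 32 = 4595/27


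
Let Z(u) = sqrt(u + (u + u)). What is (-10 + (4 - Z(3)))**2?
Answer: 81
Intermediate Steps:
Z(u) = sqrt(3)*sqrt(u) (Z(u) = sqrt(u + 2*u) = sqrt(3*u) = sqrt(3)*sqrt(u))
(-10 + (4 - Z(3)))**2 = (-10 + (4 - sqrt(3)*sqrt(3)))**2 = (-10 + (4 - 1*3))**2 = (-10 + (4 - 3))**2 = (-10 + 1)**2 = (-9)**2 = 81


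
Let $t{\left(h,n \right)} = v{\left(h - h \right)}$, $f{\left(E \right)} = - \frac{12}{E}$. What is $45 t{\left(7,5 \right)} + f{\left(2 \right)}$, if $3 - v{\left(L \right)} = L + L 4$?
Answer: $129$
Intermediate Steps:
$v{\left(L \right)} = 3 - 5 L$ ($v{\left(L \right)} = 3 - \left(L + L 4\right) = 3 - \left(L + 4 L\right) = 3 - 5 L$)
$t{\left(h,n \right)} = 3$ ($t{\left(h,n \right)} = 3 - 5 \left(h - h\right) = 3 - 0 = 3 + 0 = 3$)
$45 t{\left(7,5 \right)} + f{\left(2 \right)} = 45 \cdot 3 - \frac{12}{2} = 135 - 6 = 129$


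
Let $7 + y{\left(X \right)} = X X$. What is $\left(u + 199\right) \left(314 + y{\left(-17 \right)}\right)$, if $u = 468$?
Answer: $397532$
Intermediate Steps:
$y{\left(X \right)} = -7 + X^{2}$ ($y{\left(X \right)} = -7 + X X = -7 + X^{2}$)
$\left(u + 199\right) \left(314 + y{\left(-17 \right)}\right) = \left(468 + 199\right) \left(314 - \left(7 - \left(-17\right)^{2}\right)\right) = 667 \left(314 + \left(-7 + 289\right)\right) = 667 \left(314 + 282\right) = 667 \cdot 596 = 397532$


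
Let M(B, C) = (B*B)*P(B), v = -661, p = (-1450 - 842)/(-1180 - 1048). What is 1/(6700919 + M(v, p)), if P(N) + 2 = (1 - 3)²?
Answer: 1/7574761 ≈ 1.3202e-7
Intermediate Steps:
p = 573/557 (p = -2292/(-2228) = -2292*(-1/2228) = 573/557 ≈ 1.0287)
P(N) = 2 (P(N) = -2 + (1 - 3)² = -2 + (-2)² = -2 + 4 = 2)
M(B, C) = 2*B² (M(B, C) = (B*B)*2 = B²*2 = 2*B²)
1/(6700919 + M(v, p)) = 1/(6700919 + 2*(-661)²) = 1/(6700919 + 2*436921) = 1/(6700919 + 873842) = 1/7574761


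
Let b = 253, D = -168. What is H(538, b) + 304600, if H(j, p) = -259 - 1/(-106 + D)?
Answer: 83389435/274 ≈ 3.0434e+5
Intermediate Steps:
H(j, p) = -70965/274 (H(j, p) = -259 - 1/(-106 - 168) = -259 - 1/(-274) = -259 - 1*(-1/274) = -259 + 1/274 = -70965/274)
H(538, b) + 304600 = -70965/274 + 304600 = 83389435/274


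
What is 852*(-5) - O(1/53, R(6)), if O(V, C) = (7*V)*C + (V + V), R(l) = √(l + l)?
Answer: -225782/53 - 14*√3/53 ≈ -4260.5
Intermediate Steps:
R(l) = √2*√l (R(l) = √(2*l) = √2*√l)
O(V, C) = 2*V + 7*C*V (O(V, C) = 7*C*V + 2*V = 2*V + 7*C*V)
852*(-5) - O(1/53, R(6)) = 852*(-5) - (2 + 7*(√2*√6))/53 = -4260 - (2 + 7*(2*√3))/53 = -4260 - (2 + 14*√3)/53 = -4260 - (2/53 + 14*√3/53) = -4260 + (-2/53 - 14*√3/53) = -225782/53 - 14*√3/53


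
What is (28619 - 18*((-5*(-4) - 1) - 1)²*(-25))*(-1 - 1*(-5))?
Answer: 697676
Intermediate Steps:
(28619 - 18*((-5*(-4) - 1) - 1)²*(-25))*(-1 - 1*(-5)) = (28619 - 18*((20 - 1) - 1)²*(-25))*(-1 + 5) = (28619 - 18*(19 - 1)²*(-25))*4 = (28619 - 18*18²*(-25))*4 = (28619 - 18*324*(-25))*4 = (28619 - 5832*(-25))*4 = (28619 - 1*(-145800))*4 = (28619 + 145800)*4 = 174419*4 = 697676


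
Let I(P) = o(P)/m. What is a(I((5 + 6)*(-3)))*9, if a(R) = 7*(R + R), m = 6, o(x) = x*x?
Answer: 22869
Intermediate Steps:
o(x) = x²
I(P) = P²/6
a(R) = 14*R (a(R) = 7*(2*R) = 14*R)
a(I((5 + 6)*(-3)))*9 = (14*(((5 + 6)*(-3))²/6))*9 = (14*((11*(-3))²/6))*9 = (14*((⅙)*(-33)²))*9 = (14*((⅙)*1089))*9 = (14*(363/2))*9 = 2541*9 = 22869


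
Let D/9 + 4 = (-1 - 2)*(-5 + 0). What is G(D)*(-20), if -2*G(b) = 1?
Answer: 10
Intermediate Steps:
D = 99 (D = -36 + 9*((-1 - 2)*(-5 + 0)) = -36 + 9*(-3*(-5)) = -36 + 9*15 = -36 + 135 = 99)
G(b) = -½ (G(b) = -½*1 = -½)
G(D)*(-20) = -½*(-20) = 10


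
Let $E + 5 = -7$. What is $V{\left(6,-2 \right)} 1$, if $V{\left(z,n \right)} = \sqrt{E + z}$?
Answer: $i \sqrt{6} \approx 2.4495 i$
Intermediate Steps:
$E = -12$ ($E = -5 - 7 = -12$)
$V{\left(z,n \right)} = \sqrt{-12 + z}$
$V{\left(6,-2 \right)} 1 = \sqrt{-12 + 6} \cdot 1 = \sqrt{-6} \cdot 1 = i \sqrt{6} \cdot 1 = i \sqrt{6}$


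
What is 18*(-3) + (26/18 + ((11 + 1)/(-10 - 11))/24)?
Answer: -6625/126 ≈ -52.579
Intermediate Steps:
18*(-3) + (26/18 + ((11 + 1)/(-10 - 11))/24) = -54 + (26*(1/18) + (12/(-21))*(1/24)) = -54 + (13/9 + (12*(-1/21))*(1/24)) = -54 + (13/9 - 4/7*1/24) = -54 + (13/9 - 1/42) = -54 + 179/126 = -6625/126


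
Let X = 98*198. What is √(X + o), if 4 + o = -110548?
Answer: 2*I*√22787 ≈ 301.91*I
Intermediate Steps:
o = -110552 (o = -4 - 110548 = -110552)
X = 19404
√(X + o) = √(19404 - 110552) = √(-91148) = 2*I*√22787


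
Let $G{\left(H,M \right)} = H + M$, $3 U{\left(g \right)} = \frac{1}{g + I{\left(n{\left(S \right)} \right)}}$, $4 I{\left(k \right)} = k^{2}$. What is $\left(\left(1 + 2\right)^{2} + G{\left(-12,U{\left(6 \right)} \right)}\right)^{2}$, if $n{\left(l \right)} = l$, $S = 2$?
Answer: $\frac{3844}{441} \approx 8.7166$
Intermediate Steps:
$I{\left(k \right)} = \frac{k^{2}}{4}$
$U{\left(g \right)} = \frac{1}{3 \left(1 + g\right)}$ ($U{\left(g \right)} = \frac{1}{3 \left(g + \frac{2^{2}}{4}\right)} = \frac{1}{3 \left(g + \frac{1}{4} \cdot 4\right)} = \frac{1}{3 \left(g + 1\right)} = \frac{1}{3 \left(1 + g\right)}$)
$\left(\left(1 + 2\right)^{2} + G{\left(-12,U{\left(6 \right)} \right)}\right)^{2} = \left(\left(1 + 2\right)^{2} - \left(12 - \frac{1}{3 \left(1 + 6\right)}\right)\right)^{2} = \left(3^{2} - \left(12 - \frac{1}{3 \cdot 7}\right)\right)^{2} = \left(9 + \left(-12 + \frac{1}{3} \cdot \frac{1}{7}\right)\right)^{2} = \left(9 + \left(-12 + \frac{1}{21}\right)\right)^{2} = \left(9 - \frac{251}{21}\right)^{2} = \left(- \frac{62}{21}\right)^{2} = \frac{3844}{441}$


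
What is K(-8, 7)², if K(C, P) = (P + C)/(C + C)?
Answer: 1/256 ≈ 0.0039063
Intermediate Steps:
K(C, P) = (C + P)/(2*C) (K(C, P) = (C + P)/((2*C)) = (C + P)*(1/(2*C)) = (C + P)/(2*C))
K(-8, 7)² = ((½)*(-8 + 7)/(-8))² = ((½)*(-⅛)*(-1))² = (1/16)² = 1/256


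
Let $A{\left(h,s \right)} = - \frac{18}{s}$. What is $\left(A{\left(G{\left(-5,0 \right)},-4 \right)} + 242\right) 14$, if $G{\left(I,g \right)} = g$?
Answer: $3451$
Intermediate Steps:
$\left(A{\left(G{\left(-5,0 \right)},-4 \right)} + 242\right) 14 = \left(- \frac{18}{-4} + 242\right) 14 = \left(\left(-18\right) \left(- \frac{1}{4}\right) + 242\right) 14 = \left(\frac{9}{2} + 242\right) 14 = \frac{493}{2} \cdot 14 = 3451$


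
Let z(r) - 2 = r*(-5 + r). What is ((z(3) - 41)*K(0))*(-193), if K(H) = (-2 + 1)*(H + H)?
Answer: 0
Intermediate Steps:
z(r) = 2 + r*(-5 + r)
K(H) = -2*H
((z(3) - 41)*K(0))*(-193) = (((2 + 3² - 5*3) - 41)*(-2*0))*(-193) = (((2 + 9 - 15) - 41)*0)*(-193) = ((-4 - 41)*0)*(-193) = -45*0*(-193) = 0*(-193) = 0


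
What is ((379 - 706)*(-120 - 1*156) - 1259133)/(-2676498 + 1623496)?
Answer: 1168881/1053002 ≈ 1.1100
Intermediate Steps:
((379 - 706)*(-120 - 1*156) - 1259133)/(-2676498 + 1623496) = (-327*(-120 - 156) - 1259133)/(-1053002) = (-327*(-276) - 1259133)*(-1/1053002) = (90252 - 1259133)*(-1/1053002) = -1168881*(-1/1053002) = 1168881/1053002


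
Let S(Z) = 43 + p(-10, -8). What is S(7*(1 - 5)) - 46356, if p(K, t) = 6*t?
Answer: -46361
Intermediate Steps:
S(Z) = -5 (S(Z) = 43 + 6*(-8) = 43 - 48 = -5)
S(7*(1 - 5)) - 46356 = -5 - 46356 = -46361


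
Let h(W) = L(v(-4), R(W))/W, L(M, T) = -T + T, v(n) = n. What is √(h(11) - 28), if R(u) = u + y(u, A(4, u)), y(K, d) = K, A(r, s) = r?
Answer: 2*I*√7 ≈ 5.2915*I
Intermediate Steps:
R(u) = 2*u (R(u) = u + u = 2*u)
L(M, T) = 0
h(W) = 0 (h(W) = 0/W = 0)
√(h(11) - 28) = √(0 - 28) = √(-28) = 2*I*√7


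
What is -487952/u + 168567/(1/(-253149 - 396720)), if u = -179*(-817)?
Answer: -16020404079702641/146243 ≈ -1.0955e+11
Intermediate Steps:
u = 146243
-487952/u + 168567/(1/(-253149 - 396720)) = -487952/146243 + 168567/(1/(-253149 - 396720)) = -487952*1/146243 + 168567/(1/(-649869)) = -487952/146243 + 168567/(-1/649869) = -487952/146243 + 168567*(-649869) = -487952/146243 - 109546467723 = -16020404079702641/146243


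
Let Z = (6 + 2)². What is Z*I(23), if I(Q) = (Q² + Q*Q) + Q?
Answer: 69184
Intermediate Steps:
I(Q) = Q + 2*Q² (I(Q) = (Q² + Q²) + Q = 2*Q² + Q = Q + 2*Q²)
Z = 64 (Z = 8² = 64)
Z*I(23) = 64*(23*(1 + 2*23)) = 64*(23*(1 + 46)) = 64*(23*47) = 64*1081 = 69184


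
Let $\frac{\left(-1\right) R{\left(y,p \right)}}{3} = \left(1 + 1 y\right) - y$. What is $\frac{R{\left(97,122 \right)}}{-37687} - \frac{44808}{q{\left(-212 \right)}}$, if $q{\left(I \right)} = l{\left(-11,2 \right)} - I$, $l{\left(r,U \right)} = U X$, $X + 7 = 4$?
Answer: $- \frac{844339239}{3881761} \approx -217.51$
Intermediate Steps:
$X = -3$ ($X = -7 + 4 = -3$)
$l{\left(r,U \right)} = - 3 U$ ($l{\left(r,U \right)} = U \left(-3\right) = - 3 U$)
$q{\left(I \right)} = -6 - I$ ($q{\left(I \right)} = \left(-3\right) 2 - I = -6 - I$)
$R{\left(y,p \right)} = -3$ ($R{\left(y,p \right)} = - 3 \left(\left(1 + 1 y\right) - y\right) = - 3 \left(\left(1 + y\right) - y\right) = \left(-3\right) 1 = -3$)
$\frac{R{\left(97,122 \right)}}{-37687} - \frac{44808}{q{\left(-212 \right)}} = - \frac{3}{-37687} - \frac{44808}{-6 - -212} = \left(-3\right) \left(- \frac{1}{37687}\right) - \frac{44808}{-6 + 212} = \frac{3}{37687} - \frac{44808}{206} = \frac{3}{37687} - \frac{22404}{103} = - \frac{844339239}{3881761}$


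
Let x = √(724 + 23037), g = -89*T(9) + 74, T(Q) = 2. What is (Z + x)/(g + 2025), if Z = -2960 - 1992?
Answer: -4952/1921 + √23761/1921 ≈ -2.4976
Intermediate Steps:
Z = -4952
g = -104 (g = -89*2 + 74 = -178 + 74 = -104)
x = √23761 ≈ 154.15
(Z + x)/(g + 2025) = (-4952 + √23761)/(-104 + 2025) = (-4952 + √23761)/1921 = (-4952 + √23761)*(1/1921) = -4952/1921 + √23761/1921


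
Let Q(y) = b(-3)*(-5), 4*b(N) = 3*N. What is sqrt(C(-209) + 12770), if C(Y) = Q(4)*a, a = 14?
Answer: sqrt(51710)/2 ≈ 113.70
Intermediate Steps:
b(N) = 3*N/4 (b(N) = (3*N)/4 = 3*N/4)
Q(y) = 45/4 (Q(y) = ((3/4)*(-3))*(-5) = -9/4*(-5) = 45/4)
C(Y) = 315/2 (C(Y) = (45/4)*14 = 315/2)
sqrt(C(-209) + 12770) = sqrt(315/2 + 12770) = sqrt(25855/2) = sqrt(51710)/2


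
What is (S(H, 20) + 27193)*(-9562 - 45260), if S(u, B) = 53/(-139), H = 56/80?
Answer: -207214770228/139 ≈ -1.4908e+9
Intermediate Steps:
H = 7/10 (H = 56*(1/80) = 7/10 ≈ 0.70000)
S(u, B) = -53/139 (S(u, B) = 53*(-1/139) = -53/139)
(S(H, 20) + 27193)*(-9562 - 45260) = (-53/139 + 27193)*(-9562 - 45260) = (3779774/139)*(-54822) = -207214770228/139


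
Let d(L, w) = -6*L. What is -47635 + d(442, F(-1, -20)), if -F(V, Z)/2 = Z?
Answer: -50287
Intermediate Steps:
F(V, Z) = -2*Z
-47635 + d(442, F(-1, -20)) = -47635 - 6*442 = -47635 - 2652 = -50287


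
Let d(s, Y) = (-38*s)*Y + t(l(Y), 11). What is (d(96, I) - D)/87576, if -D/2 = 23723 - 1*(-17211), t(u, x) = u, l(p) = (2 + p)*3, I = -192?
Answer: 390857/43788 ≈ 8.9261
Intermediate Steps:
l(p) = 6 + 3*p
d(s, Y) = 6 + 3*Y - 38*Y*s (d(s, Y) = (-38*s)*Y + (6 + 3*Y) = -38*Y*s + (6 + 3*Y) = 6 + 3*Y - 38*Y*s)
D = -81868 (D = -2*(23723 - 1*(-17211)) = -2*(23723 + 17211) = -2*40934 = -81868)
(d(96, I) - D)/87576 = ((6 + 3*(-192) - 38*(-192)*96) - 1*(-81868))/87576 = ((6 - 576 + 700416) + 81868)*(1/87576) = (699846 + 81868)*(1/87576) = 781714*(1/87576) = 390857/43788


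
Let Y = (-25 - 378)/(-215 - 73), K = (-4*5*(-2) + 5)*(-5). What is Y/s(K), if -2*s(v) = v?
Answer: 403/32400 ≈ 0.012438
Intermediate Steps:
K = -225 (K = (-20*(-2) + 5)*(-5) = (40 + 5)*(-5) = 45*(-5) = -225)
s(v) = -v/2
Y = 403/288 (Y = -403/(-288) = -403*(-1/288) = 403/288 ≈ 1.3993)
Y/s(K) = 403/(288*((-½*(-225)))) = 403/(288*(225/2)) = (403/288)*(2/225) = 403/32400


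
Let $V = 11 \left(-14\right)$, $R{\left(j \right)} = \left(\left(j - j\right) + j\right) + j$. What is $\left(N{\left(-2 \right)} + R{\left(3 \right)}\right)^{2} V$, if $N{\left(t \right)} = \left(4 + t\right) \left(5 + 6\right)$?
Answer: $-120736$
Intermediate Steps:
$N{\left(t \right)} = 44 + 11 t$ ($N{\left(t \right)} = \left(4 + t\right) 11 = 44 + 11 t$)
$R{\left(j \right)} = 2 j$ ($R{\left(j \right)} = \left(0 + j\right) + j = j + j = 2 j$)
$V = -154$
$\left(N{\left(-2 \right)} + R{\left(3 \right)}\right)^{2} V = \left(\left(44 + 11 \left(-2\right)\right) + 2 \cdot 3\right)^{2} \left(-154\right) = \left(\left(44 - 22\right) + 6\right)^{2} \left(-154\right) = \left(22 + 6\right)^{2} \left(-154\right) = 28^{2} \left(-154\right) = 784 \left(-154\right) = -120736$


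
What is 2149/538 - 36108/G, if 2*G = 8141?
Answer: -21357199/4379858 ≈ -4.8762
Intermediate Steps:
G = 8141/2 (G = (½)*8141 = 8141/2 ≈ 4070.5)
2149/538 - 36108/G = 2149/538 - 36108/8141/2 = 2149*(1/538) - 36108*2/8141 = 2149/538 - 72216/8141 = -21357199/4379858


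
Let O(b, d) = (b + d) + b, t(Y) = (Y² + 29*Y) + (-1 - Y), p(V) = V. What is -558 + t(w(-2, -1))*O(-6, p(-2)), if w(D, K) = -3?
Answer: 506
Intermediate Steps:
t(Y) = -1 + Y² + 28*Y
O(b, d) = d + 2*b
-558 + t(w(-2, -1))*O(-6, p(-2)) = -558 + (-1 + (-3)² + 28*(-3))*(-2 + 2*(-6)) = -558 + (-1 + 9 - 84)*(-2 - 12) = -558 - 76*(-14) = -558 + 1064 = 506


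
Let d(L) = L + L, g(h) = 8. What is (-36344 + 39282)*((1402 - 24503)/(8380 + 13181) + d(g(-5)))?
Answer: 945668750/21561 ≈ 43860.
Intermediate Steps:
d(L) = 2*L
(-36344 + 39282)*((1402 - 24503)/(8380 + 13181) + d(g(-5))) = (-36344 + 39282)*((1402 - 24503)/(8380 + 13181) + 2*8) = 2938*(-23101/21561 + 16) = 2938*(321875/21561) = 945668750/21561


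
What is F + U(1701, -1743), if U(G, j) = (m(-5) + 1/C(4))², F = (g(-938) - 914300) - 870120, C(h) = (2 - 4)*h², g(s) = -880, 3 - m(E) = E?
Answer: -1828082175/1024 ≈ -1.7852e+6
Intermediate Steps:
m(E) = 3 - E
C(h) = -2*h²
F = -1785300 (F = (-880 - 914300) - 870120 = -915180 - 870120 = -1785300)
U(G, j) = 65025/1024 (U(G, j) = ((3 - 1*(-5)) + 1/(-2*4²))² = ((3 + 5) + 1/(-2*16))² = (8 + 1/(-32))² = (8 - 1/32)² = (255/32)² = 65025/1024)
F + U(1701, -1743) = -1785300 + 65025/1024 = -1828082175/1024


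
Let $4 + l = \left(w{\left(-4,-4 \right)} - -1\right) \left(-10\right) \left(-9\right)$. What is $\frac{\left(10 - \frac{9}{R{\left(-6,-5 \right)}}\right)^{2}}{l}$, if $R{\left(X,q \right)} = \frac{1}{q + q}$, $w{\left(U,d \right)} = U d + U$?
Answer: $\frac{5000}{583} \approx 8.5763$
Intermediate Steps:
$w{\left(U,d \right)} = U + U d$
$R{\left(X,q \right)} = \frac{1}{2 q}$
$l = 1166$ ($l = -4 + \left(- 4 \left(1 - 4\right) - -1\right) \left(-10\right) \left(-9\right) = -4 + \left(\left(-4\right) \left(-3\right) + 1\right) \left(-10\right) \left(-9\right) = -4 + \left(12 + 1\right) \left(-10\right) \left(-9\right) = -4 + 13 \left(-10\right) \left(-9\right) = -4 - -1170 = -4 + 1170 = 1166$)
$\frac{\left(10 - \frac{9}{R{\left(-6,-5 \right)}}\right)^{2}}{l} = \frac{\left(10 - \frac{9}{\frac{1}{2} \frac{1}{-5}}\right)^{2}}{1166} = \left(10 - \frac{9}{\frac{1}{2} \left(- \frac{1}{5}\right)}\right)^{2} \cdot \frac{1}{1166} = \left(10 - \frac{9}{- \frac{1}{10}}\right)^{2} \cdot \frac{1}{1166} = \left(10 - -90\right)^{2} \cdot \frac{1}{1166} = \left(10 + 90\right)^{2} \cdot \frac{1}{1166} = 100^{2} \cdot \frac{1}{1166} = 10000 \cdot \frac{1}{1166} = \frac{5000}{583}$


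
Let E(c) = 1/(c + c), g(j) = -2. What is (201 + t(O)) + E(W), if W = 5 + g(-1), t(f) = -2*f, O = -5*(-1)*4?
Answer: 967/6 ≈ 161.17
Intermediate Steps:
O = 20 (O = 5*4 = 20)
W = 3 (W = 5 - 2 = 3)
E(c) = 1/(2*c)
(201 + t(O)) + E(W) = (201 - 2*20) + (½)/3 = (201 - 40) + (½)*(⅓) = 161 + ⅙ = 967/6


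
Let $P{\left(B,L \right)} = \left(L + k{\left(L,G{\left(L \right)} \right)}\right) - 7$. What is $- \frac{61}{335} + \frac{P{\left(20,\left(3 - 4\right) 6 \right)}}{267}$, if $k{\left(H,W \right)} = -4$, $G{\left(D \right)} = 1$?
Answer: $- \frac{21982}{89445} \approx -0.24576$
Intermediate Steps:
$P{\left(B,L \right)} = -11 + L$ ($P{\left(B,L \right)} = \left(L - 4\right) - 7 = \left(-4 + L\right) - 7 = -11 + L$)
$- \frac{61}{335} + \frac{P{\left(20,\left(3 - 4\right) 6 \right)}}{267} = - \frac{61}{335} + \frac{-11 + \left(3 - 4\right) 6}{267} = \left(-61\right) \frac{1}{335} + \left(-11 - 6\right) \frac{1}{267} = - \frac{61}{335} + \left(-11 - 6\right) \frac{1}{267} = - \frac{61}{335} - \frac{17}{267} = - \frac{21982}{89445}$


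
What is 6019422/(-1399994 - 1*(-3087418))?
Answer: 3009711/843712 ≈ 3.5672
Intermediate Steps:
6019422/(-1399994 - 1*(-3087418)) = 6019422/(-1399994 + 3087418) = 6019422/1687424 = 6019422*(1/1687424) = 3009711/843712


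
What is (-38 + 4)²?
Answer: 1156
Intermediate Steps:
(-38 + 4)² = (-34)² = 1156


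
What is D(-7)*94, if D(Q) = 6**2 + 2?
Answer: 3572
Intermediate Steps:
D(Q) = 38 (D(Q) = 36 + 2 = 38)
D(-7)*94 = 38*94 = 3572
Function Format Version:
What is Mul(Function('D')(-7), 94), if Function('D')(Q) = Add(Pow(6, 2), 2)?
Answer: 3572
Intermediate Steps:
Function('D')(Q) = 38 (Function('D')(Q) = Add(36, 2) = 38)
Mul(Function('D')(-7), 94) = Mul(38, 94) = 3572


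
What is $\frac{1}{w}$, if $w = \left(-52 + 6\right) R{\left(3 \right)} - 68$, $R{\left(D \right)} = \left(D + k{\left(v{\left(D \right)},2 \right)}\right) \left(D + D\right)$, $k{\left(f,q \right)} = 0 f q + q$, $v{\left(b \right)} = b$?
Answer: $- \frac{1}{1448} \approx -0.00069061$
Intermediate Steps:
$k{\left(f,q \right)} = q$ ($k{\left(f,q \right)} = 0 q + q = 0 + q = q$)
$R{\left(D \right)} = 2 D \left(2 + D\right)$ ($R{\left(D \right)} = \left(D + 2\right) \left(D + D\right) = \left(2 + D\right) 2 D = 2 D \left(2 + D\right)$)
$w = -1448$ ($w = \left(-52 + 6\right) 2 \cdot 3 \left(2 + 3\right) - 68 = - 46 \cdot 2 \cdot 3 \cdot 5 - 68 = \left(-46\right) 30 - 68 = -1380 - 68 = -1448$)
$\frac{1}{w} = \frac{1}{-1448} = - \frac{1}{1448}$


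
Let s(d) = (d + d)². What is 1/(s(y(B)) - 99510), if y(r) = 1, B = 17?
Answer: -1/99506 ≈ -1.0050e-5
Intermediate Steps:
s(d) = 4*d² (s(d) = (2*d)² = 4*d²)
1/(s(y(B)) - 99510) = 1/(4*1² - 99510) = 1/(4*1 - 99510) = 1/(4 - 99510) = 1/(-99506) = -1/99506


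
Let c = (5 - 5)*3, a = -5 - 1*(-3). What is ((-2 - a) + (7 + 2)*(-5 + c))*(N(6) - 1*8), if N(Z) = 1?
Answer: 315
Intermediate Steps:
a = -2 (a = -5 + 3 = -2)
c = 0 (c = 0*3 = 0)
((-2 - a) + (7 + 2)*(-5 + c))*(N(6) - 1*8) = ((-2 - 1*(-2)) + (7 + 2)*(-5 + 0))*(1 - 1*8) = ((-2 + 2) + 9*(-5))*(1 - 8) = (0 - 45)*(-7) = -45*(-7) = 315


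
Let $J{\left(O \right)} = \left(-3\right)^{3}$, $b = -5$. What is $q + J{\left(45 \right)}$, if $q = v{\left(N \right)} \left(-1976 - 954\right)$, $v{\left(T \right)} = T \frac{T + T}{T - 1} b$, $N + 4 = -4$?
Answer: $- \frac{1875443}{9} \approx -2.0838 \cdot 10^{5}$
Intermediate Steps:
$N = -8$ ($N = -4 - 4 = -8$)
$J{\left(O \right)} = -27$
$v{\left(T \right)} = - \frac{10 T^{2}}{-1 + T}$ ($v{\left(T \right)} = T \frac{T + T}{T - 1} \left(-5\right) = T \frac{2 T}{-1 + T} \left(-5\right) = \frac{2 T^{2}}{-1 + T} \left(-5\right) = - \frac{10 T^{2}}{-1 + T}$)
$q = - \frac{1875200}{9}$ ($q = - \frac{10 \left(-8\right)^{2}}{-1 - 8} \left(-1976 - 954\right) = \left(-10\right) 64 \frac{1}{-9} \left(-2930\right) = \left(-10\right) 64 \left(- \frac{1}{9}\right) \left(-2930\right) = \frac{640}{9} \left(-2930\right) = - \frac{1875200}{9} \approx -2.0836 \cdot 10^{5}$)
$q + J{\left(45 \right)} = - \frac{1875200}{9} - 27 = - \frac{1875443}{9}$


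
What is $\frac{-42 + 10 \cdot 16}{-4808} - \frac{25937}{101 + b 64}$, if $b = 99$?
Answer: $- \frac{62732331}{15474548} \approx -4.0539$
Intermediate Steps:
$\frac{-42 + 10 \cdot 16}{-4808} - \frac{25937}{101 + b 64} = \frac{-42 + 10 \cdot 16}{-4808} - \frac{25937}{101 + 99 \cdot 64} = \left(-42 + 160\right) \left(- \frac{1}{4808}\right) - \frac{25937}{101 + 6336} = 118 \left(- \frac{1}{4808}\right) - \frac{25937}{6437} = - \frac{59}{2404} - \frac{25937}{6437} = - \frac{62732331}{15474548}$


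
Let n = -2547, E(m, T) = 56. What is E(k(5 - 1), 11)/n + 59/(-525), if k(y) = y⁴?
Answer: -59891/445725 ≈ -0.13437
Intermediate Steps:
E(k(5 - 1), 11)/n + 59/(-525) = 56/(-2547) + 59/(-525) = 56*(-1/2547) + 59*(-1/525) = -56/2547 - 59/525 = -59891/445725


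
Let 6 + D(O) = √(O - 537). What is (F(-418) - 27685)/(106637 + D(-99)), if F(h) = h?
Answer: -2996650993/11370170797 + 56206*I*√159/11370170797 ≈ -0.26355 + 6.2332e-5*I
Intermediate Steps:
D(O) = -6 + √(-537 + O) (D(O) = -6 + √(O - 537) = -6 + √(-537 + O))
(F(-418) - 27685)/(106637 + D(-99)) = (-418 - 27685)/(106637 + (-6 + √(-537 - 99))) = -28103/(106637 + (-6 + √(-636))) = -28103/(106637 + (-6 + 2*I*√159)) = -28103/(106631 + 2*I*√159)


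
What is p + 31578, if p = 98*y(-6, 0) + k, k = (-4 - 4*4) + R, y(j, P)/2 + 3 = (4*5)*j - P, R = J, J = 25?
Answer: 7475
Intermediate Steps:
R = 25
y(j, P) = -6 - 2*P + 40*j (y(j, P) = -6 + 2*((4*5)*j - P) = -6 + 2*(20*j - P) = -6 + 2*(-P + 20*j) = -6 + (-2*P + 40*j) = -6 - 2*P + 40*j)
k = 5 (k = (-4 - 4*4) + 25 = (-4 - 16) + 25 = -20 + 25 = 5)
p = -24103 (p = 98*(-6 - 2*0 + 40*(-6)) + 5 = 98*(-6 + 0 - 240) + 5 = 98*(-246) + 5 = -24108 + 5 = -24103)
p + 31578 = -24103 + 31578 = 7475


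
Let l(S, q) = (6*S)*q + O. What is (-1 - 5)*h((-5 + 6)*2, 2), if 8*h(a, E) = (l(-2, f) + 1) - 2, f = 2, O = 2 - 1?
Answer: 18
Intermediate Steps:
O = 1
l(S, q) = 1 + 6*S*q (l(S, q) = (6*S)*q + 1 = 6*S*q + 1 = 1 + 6*S*q)
h(a, E) = -3 (h(a, E) = (((1 + 6*(-2)*2) + 1) - 2)/8 = (((1 - 24) + 1) - 2)/8 = ((-23 + 1) - 2)/8 = (-22 - 2)/8 = (⅛)*(-24) = -3)
(-1 - 5)*h((-5 + 6)*2, 2) = (-1 - 5)*(-3) = -6*(-3) = 18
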